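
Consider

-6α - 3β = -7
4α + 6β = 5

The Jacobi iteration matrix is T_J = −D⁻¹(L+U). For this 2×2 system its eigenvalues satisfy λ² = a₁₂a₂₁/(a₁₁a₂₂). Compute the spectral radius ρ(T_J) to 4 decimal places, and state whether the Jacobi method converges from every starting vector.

a₁₂a₂₁/(a₁₁a₂₂) = (-3)·(4) / ((-6)·(6)) = 0.333333
ρ = √|0.333333| = √0.333333 = 0.5774
ρ < 1, so Jacobi converges

0.5774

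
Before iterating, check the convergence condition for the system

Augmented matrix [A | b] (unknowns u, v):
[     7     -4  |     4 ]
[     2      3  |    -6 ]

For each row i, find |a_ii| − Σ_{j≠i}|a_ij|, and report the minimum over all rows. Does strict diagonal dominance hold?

1

row 1: |7| − (4) = 3
row 2: |3| − (2) = 1
minimum over rows = 1 → strictly diagonally dominant (convergence guaranteed)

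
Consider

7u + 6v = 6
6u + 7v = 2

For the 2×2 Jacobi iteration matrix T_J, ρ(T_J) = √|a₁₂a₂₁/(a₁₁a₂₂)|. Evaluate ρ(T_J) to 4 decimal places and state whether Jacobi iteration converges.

0.8571

a₁₂a₂₁/(a₁₁a₂₂) = (6)·(6) / ((7)·(7)) = 0.734694
ρ = √|0.734694| = √0.734694 = 0.8571
ρ < 1, so Jacobi converges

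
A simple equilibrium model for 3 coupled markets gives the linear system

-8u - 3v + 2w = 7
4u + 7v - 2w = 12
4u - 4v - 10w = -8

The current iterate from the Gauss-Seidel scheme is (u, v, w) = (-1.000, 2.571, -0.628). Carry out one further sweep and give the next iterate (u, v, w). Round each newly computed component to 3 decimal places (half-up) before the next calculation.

(-1.996, 2.675, -1.068)

One sweep:
  u = (7 - (-3)·2.571 - (2)·-0.628) / (-8) = -1.996
  v = (12 - (4)·-1.996 - (-2)·-0.628) / (7) = 2.675
  w = (-8 - (4)·-1.996 - (-4)·2.675) / (-10) = -1.068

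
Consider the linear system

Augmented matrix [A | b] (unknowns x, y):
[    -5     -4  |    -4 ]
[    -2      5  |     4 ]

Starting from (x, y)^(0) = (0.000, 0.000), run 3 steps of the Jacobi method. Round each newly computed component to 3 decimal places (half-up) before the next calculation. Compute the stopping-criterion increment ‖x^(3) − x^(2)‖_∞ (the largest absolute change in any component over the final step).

Iteration 1:
  x = (-4 - (-4)·0.000) / (-5) = 0.800
  y = (4 - (-2)·0.000) / (5) = 0.800
Iteration 2:
  x = (-4 - (-4)·0.800) / (-5) = 0.160
  y = (4 - (-2)·0.800) / (5) = 1.120
Iteration 3:
  x = (-4 - (-4)·1.120) / (-5) = -0.096
  y = (4 - (-2)·0.160) / (5) = 0.864
Change: (-0.256, -0.256) → max |·| = 0.256

0.256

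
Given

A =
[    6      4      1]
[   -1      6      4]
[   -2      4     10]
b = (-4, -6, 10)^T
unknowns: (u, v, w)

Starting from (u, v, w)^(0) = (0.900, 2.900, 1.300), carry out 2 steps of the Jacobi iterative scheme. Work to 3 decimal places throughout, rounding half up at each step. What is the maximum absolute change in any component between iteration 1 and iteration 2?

3.292

Iteration 1:
  u = (-4 - (4)·2.900 - (1)·1.300) / (6) = -2.817
  v = (-6 - (-1)·0.900 - (4)·1.300) / (6) = -1.717
  w = (10 - (-2)·0.900 - (4)·2.900) / (10) = 0.020
Iteration 2:
  u = (-4 - (4)·-1.717 - (1)·0.020) / (6) = 0.475
  v = (-6 - (-1)·-2.817 - (4)·0.020) / (6) = -1.483
  w = (10 - (-2)·-2.817 - (4)·-1.717) / (10) = 1.123
Change: (3.292, 0.234, 1.103) → max |·| = 3.292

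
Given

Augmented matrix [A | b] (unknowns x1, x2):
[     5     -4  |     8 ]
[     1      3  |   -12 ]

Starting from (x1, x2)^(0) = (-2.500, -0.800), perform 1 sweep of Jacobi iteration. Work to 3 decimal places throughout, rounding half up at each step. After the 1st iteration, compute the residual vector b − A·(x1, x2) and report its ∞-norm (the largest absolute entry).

9.468

Iteration 1:
  x1 = (8 - (-4)·-0.800) / (5) = 0.960
  x2 = (-12 - (1)·-2.500) / (3) = -3.167
Residual b − A·x = (-9.468, -3.459); ∞-norm = 9.468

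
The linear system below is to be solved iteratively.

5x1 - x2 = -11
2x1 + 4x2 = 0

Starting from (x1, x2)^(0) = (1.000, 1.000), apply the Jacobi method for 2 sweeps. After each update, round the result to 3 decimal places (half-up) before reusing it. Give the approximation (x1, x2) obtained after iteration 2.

(-2.300, 1.000)

Iteration 1:
  x1 = (-11 - (-1)·1.000) / (5) = -2.000
  x2 = (0 - (2)·1.000) / (4) = -0.500
Iteration 2:
  x1 = (-11 - (-1)·-0.500) / (5) = -2.300
  x2 = (0 - (2)·-2.000) / (4) = 1.000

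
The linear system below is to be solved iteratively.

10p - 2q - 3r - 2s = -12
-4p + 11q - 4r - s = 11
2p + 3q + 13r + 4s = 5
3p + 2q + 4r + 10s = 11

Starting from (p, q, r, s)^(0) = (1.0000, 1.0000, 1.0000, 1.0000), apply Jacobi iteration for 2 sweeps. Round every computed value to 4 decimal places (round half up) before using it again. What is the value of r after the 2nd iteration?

-0.0196

Iteration 1:
  p = (-12 - (-2)·1.0000 - (-3)·1.0000 - (-2)·1.0000) / (10) = -0.5000
  q = (11 - (-4)·1.0000 - (-4)·1.0000 - (-1)·1.0000) / (11) = 1.8182
  r = (5 - (2)·1.0000 - (3)·1.0000 - (4)·1.0000) / (13) = -0.3077
  s = (11 - (3)·1.0000 - (2)·1.0000 - (4)·1.0000) / (10) = 0.2000
Iteration 2:
  p = (-12 - (-2)·1.8182 - (-3)·-0.3077 - (-2)·0.2000) / (10) = -0.8887
  q = (11 - (-4)·-0.5000 - (-4)·-0.3077 - (-1)·0.2000) / (11) = 0.7245
  r = (5 - (2)·-0.5000 - (3)·1.8182 - (4)·0.2000) / (13) = -0.0196
  s = (11 - (3)·-0.5000 - (2)·1.8182 - (4)·-0.3077) / (10) = 1.0094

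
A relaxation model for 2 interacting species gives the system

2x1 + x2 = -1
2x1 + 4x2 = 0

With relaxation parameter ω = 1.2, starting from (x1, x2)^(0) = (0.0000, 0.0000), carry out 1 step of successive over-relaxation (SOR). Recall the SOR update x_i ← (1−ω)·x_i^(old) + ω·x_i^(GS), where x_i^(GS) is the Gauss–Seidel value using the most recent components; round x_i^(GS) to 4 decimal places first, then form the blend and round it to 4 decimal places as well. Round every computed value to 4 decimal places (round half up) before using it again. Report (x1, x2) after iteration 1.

(-0.6000, 0.3600)

Iteration 1:
  x1: GS value = (-1 - (1)·0.0000) / (2) = -0.5000;  x1 ← (1−ω)·0.0000 + ω·-0.5000 = -0.6000
  x2: GS value = (0 - (2)·-0.6000) / (4) = 0.3000;  x2 ← (1−ω)·0.0000 + ω·0.3000 = 0.3600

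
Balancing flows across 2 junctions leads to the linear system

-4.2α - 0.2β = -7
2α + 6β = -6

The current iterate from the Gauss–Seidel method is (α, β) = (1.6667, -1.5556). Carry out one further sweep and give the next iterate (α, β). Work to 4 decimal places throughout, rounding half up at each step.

(1.7407, -1.5802)

One sweep:
  α = (-7 - (-0.2)·-1.5556) / (-4.2) = 1.7407
  β = (-6 - (2)·1.7407) / (6) = -1.5802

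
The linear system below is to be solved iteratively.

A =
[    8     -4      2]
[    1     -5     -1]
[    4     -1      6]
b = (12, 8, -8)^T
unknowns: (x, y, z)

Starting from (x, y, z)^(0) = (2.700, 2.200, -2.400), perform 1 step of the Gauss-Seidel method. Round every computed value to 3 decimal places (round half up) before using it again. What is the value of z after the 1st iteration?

Iteration 1:
  x = (12 - (-4)·2.200 - (2)·-2.400) / (8) = 3.200
  y = (8 - (1)·3.200 - (-1)·-2.400) / (-5) = -0.480
  z = (-8 - (4)·3.200 - (-1)·-0.480) / (6) = -3.547

-3.547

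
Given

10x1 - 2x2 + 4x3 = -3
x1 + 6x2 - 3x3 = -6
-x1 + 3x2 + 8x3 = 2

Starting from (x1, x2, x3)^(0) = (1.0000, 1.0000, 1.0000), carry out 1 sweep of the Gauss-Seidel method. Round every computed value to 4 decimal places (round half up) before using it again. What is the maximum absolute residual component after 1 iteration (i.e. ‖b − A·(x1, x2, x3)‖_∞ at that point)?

1.9684

Iteration 1:
  x1 = (-3 - (-2)·1.0000 - (4)·1.0000) / (10) = -0.5000
  x2 = (-6 - (1)·-0.5000 - (-3)·1.0000) / (6) = -0.4167
  x3 = (2 - (-1)·-0.5000 - (3)·-0.4167) / (8) = 0.3438
Residual b − A·x = (-0.2086, -1.9684, -0.0003); ∞-norm = 1.9684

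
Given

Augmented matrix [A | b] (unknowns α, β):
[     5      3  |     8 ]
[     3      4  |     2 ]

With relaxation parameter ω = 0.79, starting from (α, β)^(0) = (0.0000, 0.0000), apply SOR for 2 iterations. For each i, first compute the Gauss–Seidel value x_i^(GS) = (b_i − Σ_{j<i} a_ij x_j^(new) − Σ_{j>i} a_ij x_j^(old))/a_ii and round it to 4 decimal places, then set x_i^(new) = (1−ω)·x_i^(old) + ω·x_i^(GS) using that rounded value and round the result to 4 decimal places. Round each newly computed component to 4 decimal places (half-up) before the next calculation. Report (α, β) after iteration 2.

Iteration 1:
  α: GS value = (8 - (3)·0.0000) / (5) = 1.6000;  α ← (1−ω)·0.0000 + ω·1.6000 = 1.2640
  β: GS value = (2 - (3)·1.2640) / (4) = -0.4480;  β ← (1−ω)·0.0000 + ω·-0.4480 = -0.3539
Iteration 2:
  α: GS value = (8 - (3)·-0.3539) / (5) = 1.8123;  α ← (1−ω)·1.2640 + ω·1.8123 = 1.6972
  β: GS value = (2 - (3)·1.6972) / (4) = -0.7729;  β ← (1−ω)·-0.3539 + ω·-0.7729 = -0.6849

(1.6972, -0.6849)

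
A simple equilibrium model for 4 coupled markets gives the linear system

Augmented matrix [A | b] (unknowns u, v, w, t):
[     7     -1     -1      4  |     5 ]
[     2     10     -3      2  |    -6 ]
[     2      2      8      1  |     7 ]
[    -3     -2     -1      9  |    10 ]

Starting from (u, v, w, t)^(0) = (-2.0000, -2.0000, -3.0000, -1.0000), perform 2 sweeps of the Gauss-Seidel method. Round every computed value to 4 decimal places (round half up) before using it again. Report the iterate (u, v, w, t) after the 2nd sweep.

Iteration 1:
  u = (5 - (-1)·-2.0000 - (-1)·-3.0000 - (4)·-1.0000) / (7) = 0.5714
  v = (-6 - (2)·0.5714 - (-3)·-3.0000 - (2)·-1.0000) / (10) = -1.4143
  w = (7 - (2)·0.5714 - (2)·-1.4143 - (1)·-1.0000) / (8) = 1.2107
  t = (10 - (-3)·0.5714 - (-2)·-1.4143 - (-1)·1.2107) / (9) = 1.1218
Iteration 2:
  u = (5 - (-1)·-1.4143 - (-1)·1.2107 - (4)·1.1218) / (7) = 0.0442
  v = (-6 - (2)·0.0442 - (-3)·1.2107 - (2)·1.1218) / (10) = -0.4700
  w = (7 - (2)·0.0442 - (2)·-0.4700 - (1)·1.1218) / (8) = 0.8412
  t = (10 - (-3)·0.0442 - (-2)·-0.4700 - (-1)·0.8412) / (9) = 1.1149

(0.0442, -0.4700, 0.8412, 1.1149)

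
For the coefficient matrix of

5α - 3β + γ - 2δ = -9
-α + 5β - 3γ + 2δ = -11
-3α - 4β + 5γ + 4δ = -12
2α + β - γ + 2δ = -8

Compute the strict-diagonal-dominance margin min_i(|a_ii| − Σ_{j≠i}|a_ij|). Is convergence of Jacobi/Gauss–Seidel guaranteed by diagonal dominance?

-6

row 1: |5| − (3+1+2) = -1
row 2: |5| − (1+3+2) = -1
row 3: |5| − (3+4+4) = -6
row 4: |2| − (2+1+1) = -2
minimum over rows = -6 → not strictly diagonally dominant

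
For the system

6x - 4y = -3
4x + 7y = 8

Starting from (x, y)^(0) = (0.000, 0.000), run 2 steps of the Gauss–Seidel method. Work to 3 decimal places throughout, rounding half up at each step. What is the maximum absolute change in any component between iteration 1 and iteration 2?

Iteration 1:
  x = (-3 - (-4)·0.000) / (6) = -0.500
  y = (8 - (4)·-0.500) / (7) = 1.429
Iteration 2:
  x = (-3 - (-4)·1.429) / (6) = 0.453
  y = (8 - (4)·0.453) / (7) = 0.884
Change: (0.953, -0.545) → max |·| = 0.953

0.953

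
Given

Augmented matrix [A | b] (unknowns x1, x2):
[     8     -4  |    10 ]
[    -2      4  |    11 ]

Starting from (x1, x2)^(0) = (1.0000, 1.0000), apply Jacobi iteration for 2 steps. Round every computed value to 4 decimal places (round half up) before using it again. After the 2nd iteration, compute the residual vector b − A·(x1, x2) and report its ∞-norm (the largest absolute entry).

Iteration 1:
  x1 = (10 - (-4)·1.0000) / (8) = 1.7500
  x2 = (11 - (-2)·1.0000) / (4) = 3.2500
Iteration 2:
  x1 = (10 - (-4)·3.2500) / (8) = 2.8750
  x2 = (11 - (-2)·1.7500) / (4) = 3.6250
Residual b − A·x = (1.5000, 2.2500); ∞-norm = 2.2500

2.2500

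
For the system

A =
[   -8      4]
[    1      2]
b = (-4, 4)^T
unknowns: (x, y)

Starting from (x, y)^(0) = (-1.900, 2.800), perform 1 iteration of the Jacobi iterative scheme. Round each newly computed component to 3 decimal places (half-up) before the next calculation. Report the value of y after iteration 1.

Iteration 1:
  x = (-4 - (4)·2.800) / (-8) = 1.900
  y = (4 - (1)·-1.900) / (2) = 2.950

2.950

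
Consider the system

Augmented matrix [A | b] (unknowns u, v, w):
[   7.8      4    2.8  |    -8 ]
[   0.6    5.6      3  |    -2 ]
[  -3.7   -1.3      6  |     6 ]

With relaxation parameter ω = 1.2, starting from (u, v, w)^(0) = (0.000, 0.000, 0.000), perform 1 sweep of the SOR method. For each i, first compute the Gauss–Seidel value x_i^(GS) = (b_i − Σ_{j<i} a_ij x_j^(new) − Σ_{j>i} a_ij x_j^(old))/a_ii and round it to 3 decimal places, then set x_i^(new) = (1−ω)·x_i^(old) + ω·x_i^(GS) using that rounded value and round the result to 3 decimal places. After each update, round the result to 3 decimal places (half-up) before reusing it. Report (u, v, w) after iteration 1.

Iteration 1:
  u: GS value = (-8 - (4)·0.000 - (2.8)·0.000) / (7.8) = -1.026;  u ← (1−ω)·0.000 + ω·-1.026 = -1.231
  v: GS value = (-2 - (0.6)·-1.231 - (3)·0.000) / (5.6) = -0.225;  v ← (1−ω)·0.000 + ω·-0.225 = -0.270
  w: GS value = (6 - (-3.7)·-1.231 - (-1.3)·-0.270) / (6) = 0.182;  w ← (1−ω)·0.000 + ω·0.182 = 0.218

(-1.231, -0.270, 0.218)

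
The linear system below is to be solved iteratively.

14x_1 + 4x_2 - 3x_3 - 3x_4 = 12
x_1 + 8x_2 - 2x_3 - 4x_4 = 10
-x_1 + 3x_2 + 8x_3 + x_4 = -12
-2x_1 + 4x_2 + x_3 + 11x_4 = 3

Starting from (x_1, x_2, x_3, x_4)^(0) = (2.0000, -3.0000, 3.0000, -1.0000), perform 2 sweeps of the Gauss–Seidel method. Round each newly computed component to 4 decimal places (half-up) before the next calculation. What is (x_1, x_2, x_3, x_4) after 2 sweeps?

(0.2454, 1.0055, -1.8910, 0.1236)

Iteration 1:
  x_1 = (12 - (4)·-3.0000 - (-3)·3.0000 - (-3)·-1.0000) / (14) = 2.1429
  x_2 = (10 - (1)·2.1429 - (-2)·3.0000 - (-4)·-1.0000) / (8) = 1.2321
  x_3 = (-12 - (-1)·2.1429 - (3)·1.2321 - (1)·-1.0000) / (8) = -1.5692
  x_4 = (3 - (-2)·2.1429 - (4)·1.2321 - (1)·-1.5692) / (11) = 0.3570
Iteration 2:
  x_1 = (12 - (4)·1.2321 - (-3)·-1.5692 - (-3)·0.3570) / (14) = 0.2454
  x_2 = (10 - (1)·0.2454 - (-2)·-1.5692 - (-4)·0.3570) / (8) = 1.0055
  x_3 = (-12 - (-1)·0.2454 - (3)·1.0055 - (1)·0.3570) / (8) = -1.8910
  x_4 = (3 - (-2)·0.2454 - (4)·1.0055 - (1)·-1.8910) / (11) = 0.1236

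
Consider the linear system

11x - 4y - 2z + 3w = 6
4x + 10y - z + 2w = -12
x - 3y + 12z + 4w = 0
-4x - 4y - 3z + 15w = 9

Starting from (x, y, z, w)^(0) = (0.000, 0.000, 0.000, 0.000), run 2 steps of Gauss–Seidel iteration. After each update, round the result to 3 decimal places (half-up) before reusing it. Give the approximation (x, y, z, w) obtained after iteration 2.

(-0.121, -1.249, -0.398, 0.155)

Iteration 1:
  x = (6 - (-4)·0.000 - (-2)·0.000 - (3)·0.000) / (11) = 0.545
  y = (-12 - (4)·0.545 - (-1)·0.000 - (2)·0.000) / (10) = -1.418
  z = (0 - (1)·0.545 - (-3)·-1.418 - (4)·0.000) / (12) = -0.400
  w = (9 - (-4)·0.545 - (-4)·-1.418 - (-3)·-0.400) / (15) = 0.287
Iteration 2:
  x = (6 - (-4)·-1.418 - (-2)·-0.400 - (3)·0.287) / (11) = -0.121
  y = (-12 - (4)·-0.121 - (-1)·-0.400 - (2)·0.287) / (10) = -1.249
  z = (0 - (1)·-0.121 - (-3)·-1.249 - (4)·0.287) / (12) = -0.398
  w = (9 - (-4)·-0.121 - (-4)·-1.249 - (-3)·-0.398) / (15) = 0.155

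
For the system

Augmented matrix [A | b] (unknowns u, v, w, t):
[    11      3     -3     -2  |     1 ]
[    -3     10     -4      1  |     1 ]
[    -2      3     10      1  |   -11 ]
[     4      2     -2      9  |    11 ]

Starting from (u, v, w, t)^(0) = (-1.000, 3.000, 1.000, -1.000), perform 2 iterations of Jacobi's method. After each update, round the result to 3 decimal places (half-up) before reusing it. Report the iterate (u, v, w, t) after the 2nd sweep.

Iteration 1:
  u = (1 - (3)·3.000 - (-3)·1.000 - (-2)·-1.000) / (11) = -0.636
  v = (1 - (-3)·-1.000 - (-4)·1.000 - (1)·-1.000) / (10) = 0.300
  w = (-11 - (-2)·-1.000 - (3)·3.000 - (1)·-1.000) / (10) = -2.100
  t = (11 - (4)·-1.000 - (2)·3.000 - (-2)·1.000) / (9) = 1.222
Iteration 2:
  u = (1 - (3)·0.300 - (-3)·-2.100 - (-2)·1.222) / (11) = -0.341
  v = (1 - (-3)·-0.636 - (-4)·-2.100 - (1)·1.222) / (10) = -1.053
  w = (-11 - (-2)·-0.636 - (3)·0.300 - (1)·1.222) / (10) = -1.439
  t = (11 - (4)·-0.636 - (2)·0.300 - (-2)·-2.100) / (9) = 0.972

(-0.341, -1.053, -1.439, 0.972)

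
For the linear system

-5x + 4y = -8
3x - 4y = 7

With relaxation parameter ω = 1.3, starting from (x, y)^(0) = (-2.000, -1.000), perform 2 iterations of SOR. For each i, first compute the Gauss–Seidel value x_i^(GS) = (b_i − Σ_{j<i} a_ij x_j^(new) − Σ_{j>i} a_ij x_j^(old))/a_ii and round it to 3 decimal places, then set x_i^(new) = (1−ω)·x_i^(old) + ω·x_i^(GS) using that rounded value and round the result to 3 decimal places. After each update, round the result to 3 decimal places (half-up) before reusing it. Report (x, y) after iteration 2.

Iteration 1:
  x: GS value = (-8 - (4)·-1.000) / (-5) = 0.800;  x ← (1−ω)·-2.000 + ω·0.800 = 1.640
  y: GS value = (7 - (3)·1.640) / (-4) = -0.520;  y ← (1−ω)·-1.000 + ω·-0.520 = -0.376
Iteration 2:
  x: GS value = (-8 - (4)·-0.376) / (-5) = 1.299;  x ← (1−ω)·1.640 + ω·1.299 = 1.197
  y: GS value = (7 - (3)·1.197) / (-4) = -0.852;  y ← (1−ω)·-0.376 + ω·-0.852 = -0.995

(1.197, -0.995)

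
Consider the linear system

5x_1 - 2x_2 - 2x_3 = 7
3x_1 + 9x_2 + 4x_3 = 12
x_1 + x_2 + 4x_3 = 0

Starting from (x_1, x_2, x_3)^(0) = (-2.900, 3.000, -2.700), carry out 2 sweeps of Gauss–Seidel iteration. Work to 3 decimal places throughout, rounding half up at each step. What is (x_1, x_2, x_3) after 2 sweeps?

Iteration 1:
  x_1 = (7 - (-2)·3.000 - (-2)·-2.700) / (5) = 1.520
  x_2 = (12 - (3)·1.520 - (4)·-2.700) / (9) = 2.027
  x_3 = (0 - (1)·1.520 - (1)·2.027) / (4) = -0.887
Iteration 2:
  x_1 = (7 - (-2)·2.027 - (-2)·-0.887) / (5) = 1.856
  x_2 = (12 - (3)·1.856 - (4)·-0.887) / (9) = 1.109
  x_3 = (0 - (1)·1.856 - (1)·1.109) / (4) = -0.741

(1.856, 1.109, -0.741)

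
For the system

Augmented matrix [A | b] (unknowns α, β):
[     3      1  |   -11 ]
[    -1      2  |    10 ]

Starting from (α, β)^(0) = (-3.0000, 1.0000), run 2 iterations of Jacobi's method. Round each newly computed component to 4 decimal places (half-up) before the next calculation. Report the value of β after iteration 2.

3.0000

Iteration 1:
  α = (-11 - (1)·1.0000) / (3) = -4.0000
  β = (10 - (-1)·-3.0000) / (2) = 3.5000
Iteration 2:
  α = (-11 - (1)·3.5000) / (3) = -4.8333
  β = (10 - (-1)·-4.0000) / (2) = 3.0000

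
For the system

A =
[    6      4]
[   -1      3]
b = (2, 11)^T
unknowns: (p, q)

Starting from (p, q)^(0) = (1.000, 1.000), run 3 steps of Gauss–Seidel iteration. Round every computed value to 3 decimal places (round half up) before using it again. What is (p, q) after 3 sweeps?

(-1.659, 3.114)

Iteration 1:
  p = (2 - (4)·1.000) / (6) = -0.333
  q = (11 - (-1)·-0.333) / (3) = 3.556
Iteration 2:
  p = (2 - (4)·3.556) / (6) = -2.037
  q = (11 - (-1)·-2.037) / (3) = 2.988
Iteration 3:
  p = (2 - (4)·2.988) / (6) = -1.659
  q = (11 - (-1)·-1.659) / (3) = 3.114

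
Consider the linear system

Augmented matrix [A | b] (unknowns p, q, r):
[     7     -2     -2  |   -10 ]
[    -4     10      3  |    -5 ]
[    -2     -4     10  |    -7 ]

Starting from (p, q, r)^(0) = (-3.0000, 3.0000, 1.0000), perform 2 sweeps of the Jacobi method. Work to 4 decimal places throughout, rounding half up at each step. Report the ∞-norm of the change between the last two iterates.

Iteration 1:
  p = (-10 - (-2)·3.0000 - (-2)·1.0000) / (7) = -0.2857
  q = (-5 - (-4)·-3.0000 - (3)·1.0000) / (10) = -2.0000
  r = (-7 - (-2)·-3.0000 - (-4)·3.0000) / (10) = -0.1000
Iteration 2:
  p = (-10 - (-2)·-2.0000 - (-2)·-0.1000) / (7) = -2.0286
  q = (-5 - (-4)·-0.2857 - (3)·-0.1000) / (10) = -0.5843
  r = (-7 - (-2)·-0.2857 - (-4)·-2.0000) / (10) = -1.5571
Change: (-1.7429, 1.4157, -1.4571) → max |·| = 1.7429

1.7429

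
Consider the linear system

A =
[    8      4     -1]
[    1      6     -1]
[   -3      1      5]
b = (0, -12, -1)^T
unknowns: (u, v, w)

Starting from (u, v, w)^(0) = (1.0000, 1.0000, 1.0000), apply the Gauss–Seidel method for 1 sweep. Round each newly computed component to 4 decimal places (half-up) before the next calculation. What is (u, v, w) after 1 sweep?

Iteration 1:
  u = (0 - (4)·1.0000 - (-1)·1.0000) / (8) = -0.3750
  v = (-12 - (1)·-0.3750 - (-1)·1.0000) / (6) = -1.7708
  w = (-1 - (-3)·-0.3750 - (1)·-1.7708) / (5) = -0.0708

(-0.3750, -1.7708, -0.0708)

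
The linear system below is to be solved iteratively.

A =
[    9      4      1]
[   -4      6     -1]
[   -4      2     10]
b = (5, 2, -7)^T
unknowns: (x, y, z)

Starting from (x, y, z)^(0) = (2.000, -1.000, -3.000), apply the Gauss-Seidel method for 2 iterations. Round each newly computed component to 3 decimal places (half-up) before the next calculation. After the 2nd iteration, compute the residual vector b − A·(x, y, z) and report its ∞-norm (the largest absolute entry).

1.420

Iteration 1:
  x = (5 - (4)·-1.000 - (1)·-3.000) / (9) = 1.333
  y = (2 - (-4)·1.333 - (-1)·-3.000) / (6) = 0.722
  z = (-7 - (-4)·1.333 - (2)·0.722) / (10) = -0.311
Iteration 2:
  x = (5 - (4)·0.722 - (1)·-0.311) / (9) = 0.269
  y = (2 - (-4)·0.269 - (-1)·-0.311) / (6) = 0.461
  z = (-7 - (-4)·0.269 - (2)·0.461) / (10) = -0.685
Residual b − A·x = (1.420, -0.375, 0.004); ∞-norm = 1.420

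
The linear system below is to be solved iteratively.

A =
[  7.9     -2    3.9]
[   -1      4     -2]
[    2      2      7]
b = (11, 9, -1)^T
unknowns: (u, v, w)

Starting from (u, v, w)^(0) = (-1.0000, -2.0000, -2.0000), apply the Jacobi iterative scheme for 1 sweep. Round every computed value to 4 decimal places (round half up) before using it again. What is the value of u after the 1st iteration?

Iteration 1:
  u = (11 - (-2)·-2.0000 - (3.9)·-2.0000) / (7.9) = 1.8734
  v = (9 - (-1)·-1.0000 - (-2)·-2.0000) / (4) = 1.0000
  w = (-1 - (2)·-1.0000 - (2)·-2.0000) / (7) = 0.7143

1.8734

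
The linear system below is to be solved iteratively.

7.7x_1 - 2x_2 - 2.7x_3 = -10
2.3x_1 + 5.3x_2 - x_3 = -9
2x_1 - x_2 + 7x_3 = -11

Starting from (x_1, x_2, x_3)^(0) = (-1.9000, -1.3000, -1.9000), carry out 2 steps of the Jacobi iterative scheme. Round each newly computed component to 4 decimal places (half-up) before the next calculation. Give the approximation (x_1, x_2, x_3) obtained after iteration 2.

(-2.0445, -0.9280, -1.0896)

Iteration 1:
  x_1 = (-10 - (-2)·-1.3000 - (-2.7)·-1.9000) / (7.7) = -2.3026
  x_2 = (-9 - (2.3)·-1.9000 - (-1)·-1.9000) / (5.3) = -1.2321
  x_3 = (-11 - (2)·-1.9000 - (-1)·-1.3000) / (7) = -1.2143
Iteration 2:
  x_1 = (-10 - (-2)·-1.2321 - (-2.7)·-1.2143) / (7.7) = -2.0445
  x_2 = (-9 - (2.3)·-2.3026 - (-1)·-1.2143) / (5.3) = -0.9280
  x_3 = (-11 - (2)·-2.3026 - (-1)·-1.2321) / (7) = -1.0896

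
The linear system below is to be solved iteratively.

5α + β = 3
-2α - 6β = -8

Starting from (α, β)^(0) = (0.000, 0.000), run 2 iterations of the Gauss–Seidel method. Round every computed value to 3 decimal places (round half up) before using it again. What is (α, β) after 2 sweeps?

Iteration 1:
  α = (3 - (1)·0.000) / (5) = 0.600
  β = (-8 - (-2)·0.600) / (-6) = 1.133
Iteration 2:
  α = (3 - (1)·1.133) / (5) = 0.373
  β = (-8 - (-2)·0.373) / (-6) = 1.209

(0.373, 1.209)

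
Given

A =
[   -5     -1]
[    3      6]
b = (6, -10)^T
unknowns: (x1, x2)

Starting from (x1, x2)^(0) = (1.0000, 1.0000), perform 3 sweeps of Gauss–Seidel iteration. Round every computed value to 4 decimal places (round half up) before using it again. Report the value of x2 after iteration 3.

Iteration 1:
  x1 = (6 - (-1)·1.0000) / (-5) = -1.4000
  x2 = (-10 - (3)·-1.4000) / (6) = -0.9667
Iteration 2:
  x1 = (6 - (-1)·-0.9667) / (-5) = -1.0067
  x2 = (-10 - (3)·-1.0067) / (6) = -1.1633
Iteration 3:
  x1 = (6 - (-1)·-1.1633) / (-5) = -0.9673
  x2 = (-10 - (3)·-0.9673) / (6) = -1.1830

-1.1830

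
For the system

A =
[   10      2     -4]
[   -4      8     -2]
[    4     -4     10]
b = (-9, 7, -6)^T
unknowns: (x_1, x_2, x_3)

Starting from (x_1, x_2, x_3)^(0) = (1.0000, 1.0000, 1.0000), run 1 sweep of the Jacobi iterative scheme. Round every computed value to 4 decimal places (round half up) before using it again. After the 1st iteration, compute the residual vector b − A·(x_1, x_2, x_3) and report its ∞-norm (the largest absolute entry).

10.0000

Iteration 1:
  x_1 = (-9 - (2)·1.0000 - (-4)·1.0000) / (10) = -0.7000
  x_2 = (7 - (-4)·1.0000 - (-2)·1.0000) / (8) = 1.6250
  x_3 = (-6 - (4)·1.0000 - (-4)·1.0000) / (10) = -0.6000
Residual b − A·x = (-7.6500, -10.0000, 9.3000); ∞-norm = 10.0000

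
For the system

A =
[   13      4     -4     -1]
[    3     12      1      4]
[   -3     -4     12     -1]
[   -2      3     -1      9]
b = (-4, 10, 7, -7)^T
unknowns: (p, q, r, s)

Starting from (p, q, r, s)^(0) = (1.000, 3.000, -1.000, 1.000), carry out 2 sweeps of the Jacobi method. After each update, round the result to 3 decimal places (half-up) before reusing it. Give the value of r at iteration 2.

0.190

Iteration 1:
  p = (-4 - (4)·3.000 - (-4)·-1.000 - (-1)·1.000) / (13) = -1.462
  q = (10 - (3)·1.000 - (1)·-1.000 - (4)·1.000) / (12) = 0.333
  r = (7 - (-3)·1.000 - (-4)·3.000 - (-1)·1.000) / (12) = 1.917
  s = (-7 - (-2)·1.000 - (3)·3.000 - (-1)·-1.000) / (9) = -1.667
Iteration 2:
  p = (-4 - (4)·0.333 - (-4)·1.917 - (-1)·-1.667) / (13) = 0.051
  q = (10 - (3)·-1.462 - (1)·1.917 - (4)·-1.667) / (12) = 1.595
  r = (7 - (-3)·-1.462 - (-4)·0.333 - (-1)·-1.667) / (12) = 0.190
  s = (-7 - (-2)·-1.462 - (3)·0.333 - (-1)·1.917) / (9) = -1.001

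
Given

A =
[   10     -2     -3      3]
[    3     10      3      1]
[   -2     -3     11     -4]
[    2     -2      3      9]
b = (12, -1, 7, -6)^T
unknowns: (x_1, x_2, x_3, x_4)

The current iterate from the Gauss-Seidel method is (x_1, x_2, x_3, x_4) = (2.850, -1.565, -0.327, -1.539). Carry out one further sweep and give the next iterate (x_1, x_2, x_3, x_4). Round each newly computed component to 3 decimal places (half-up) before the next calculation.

(1.251, -0.223, 0.243, -1.075)

One sweep:
  x_1 = (12 - (-2)·-1.565 - (-3)·-0.327 - (3)·-1.539) / (10) = 1.251
  x_2 = (-1 - (3)·1.251 - (3)·-0.327 - (1)·-1.539) / (10) = -0.223
  x_3 = (7 - (-2)·1.251 - (-3)·-0.223 - (-4)·-1.539) / (11) = 0.243
  x_4 = (-6 - (2)·1.251 - (-2)·-0.223 - (3)·0.243) / (9) = -1.075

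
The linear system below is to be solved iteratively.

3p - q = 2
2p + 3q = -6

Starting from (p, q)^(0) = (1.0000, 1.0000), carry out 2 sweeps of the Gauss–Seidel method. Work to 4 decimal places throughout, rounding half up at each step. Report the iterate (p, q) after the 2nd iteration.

Iteration 1:
  p = (2 - (-1)·1.0000) / (3) = 1.0000
  q = (-6 - (2)·1.0000) / (3) = -2.6667
Iteration 2:
  p = (2 - (-1)·-2.6667) / (3) = -0.2222
  q = (-6 - (2)·-0.2222) / (3) = -1.8519

(-0.2222, -1.8519)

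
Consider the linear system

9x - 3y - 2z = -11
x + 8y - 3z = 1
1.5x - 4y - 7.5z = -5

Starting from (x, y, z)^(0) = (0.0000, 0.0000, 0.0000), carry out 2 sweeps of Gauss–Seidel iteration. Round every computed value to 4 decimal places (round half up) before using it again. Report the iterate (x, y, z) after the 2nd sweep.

(-1.0687, 0.3614, 0.2602)

Iteration 1:
  x = (-11 - (-3)·0.0000 - (-2)·0.0000) / (9) = -1.2222
  y = (1 - (1)·-1.2222 - (-3)·0.0000) / (8) = 0.2778
  z = (-5 - (1.5)·-1.2222 - (-4)·0.2778) / (-7.5) = 0.2741
Iteration 2:
  x = (-11 - (-3)·0.2778 - (-2)·0.2741) / (9) = -1.0687
  y = (1 - (1)·-1.0687 - (-3)·0.2741) / (8) = 0.3614
  z = (-5 - (1.5)·-1.0687 - (-4)·0.3614) / (-7.5) = 0.2602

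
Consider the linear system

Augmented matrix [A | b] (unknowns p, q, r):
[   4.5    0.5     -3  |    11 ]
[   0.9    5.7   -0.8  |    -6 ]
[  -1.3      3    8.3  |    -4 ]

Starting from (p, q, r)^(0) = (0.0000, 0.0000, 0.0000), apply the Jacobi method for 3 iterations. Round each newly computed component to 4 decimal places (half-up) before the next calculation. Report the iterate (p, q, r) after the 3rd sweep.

(2.7994, -1.3668, 0.4133)

Iteration 1:
  p = (11 - (0.5)·0.0000 - (-3)·0.0000) / (4.5) = 2.4444
  q = (-6 - (0.9)·0.0000 - (-0.8)·0.0000) / (5.7) = -1.0526
  r = (-4 - (-1.3)·0.0000 - (3)·0.0000) / (8.3) = -0.4819
Iteration 2:
  p = (11 - (0.5)·-1.0526 - (-3)·-0.4819) / (4.5) = 2.2401
  q = (-6 - (0.9)·2.4444 - (-0.8)·-0.4819) / (5.7) = -1.5062
  r = (-4 - (-1.3)·2.4444 - (3)·-1.0526) / (8.3) = 0.2814
Iteration 3:
  p = (11 - (0.5)·-1.5062 - (-3)·0.2814) / (4.5) = 2.7994
  q = (-6 - (0.9)·2.2401 - (-0.8)·0.2814) / (5.7) = -1.3668
  r = (-4 - (-1.3)·2.2401 - (3)·-1.5062) / (8.3) = 0.4133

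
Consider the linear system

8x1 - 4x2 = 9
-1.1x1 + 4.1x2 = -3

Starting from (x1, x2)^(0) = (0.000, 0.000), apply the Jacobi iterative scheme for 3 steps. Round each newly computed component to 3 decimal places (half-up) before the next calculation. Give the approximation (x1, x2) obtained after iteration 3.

(0.910, -0.528)

Iteration 1:
  x1 = (9 - (-4)·0.000) / (8) = 1.125
  x2 = (-3 - (-1.1)·0.000) / (4.1) = -0.732
Iteration 2:
  x1 = (9 - (-4)·-0.732) / (8) = 0.759
  x2 = (-3 - (-1.1)·1.125) / (4.1) = -0.430
Iteration 3:
  x1 = (9 - (-4)·-0.430) / (8) = 0.910
  x2 = (-3 - (-1.1)·0.759) / (4.1) = -0.528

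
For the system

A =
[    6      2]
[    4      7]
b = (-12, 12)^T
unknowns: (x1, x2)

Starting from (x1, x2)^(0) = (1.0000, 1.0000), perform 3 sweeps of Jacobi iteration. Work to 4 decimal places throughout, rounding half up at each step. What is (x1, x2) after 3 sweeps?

Iteration 1:
  x1 = (-12 - (2)·1.0000) / (6) = -2.3333
  x2 = (12 - (4)·1.0000) / (7) = 1.1429
Iteration 2:
  x1 = (-12 - (2)·1.1429) / (6) = -2.3810
  x2 = (12 - (4)·-2.3333) / (7) = 3.0476
Iteration 3:
  x1 = (-12 - (2)·3.0476) / (6) = -3.0159
  x2 = (12 - (4)·-2.3810) / (7) = 3.0749

(-3.0159, 3.0749)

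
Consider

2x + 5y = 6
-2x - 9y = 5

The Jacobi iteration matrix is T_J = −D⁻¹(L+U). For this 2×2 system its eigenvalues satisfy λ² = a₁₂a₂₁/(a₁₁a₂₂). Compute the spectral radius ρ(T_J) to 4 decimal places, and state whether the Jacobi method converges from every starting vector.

a₁₂a₂₁/(a₁₁a₂₂) = (5)·(-2) / ((2)·(-9)) = 0.555556
ρ = √|0.555556| = √0.555556 = 0.7454
ρ < 1, so Jacobi converges

0.7454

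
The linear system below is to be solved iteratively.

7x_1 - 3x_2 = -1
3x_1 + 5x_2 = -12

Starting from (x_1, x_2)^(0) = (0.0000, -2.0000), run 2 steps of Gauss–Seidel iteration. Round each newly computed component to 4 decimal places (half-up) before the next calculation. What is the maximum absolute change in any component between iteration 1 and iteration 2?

Iteration 1:
  x_1 = (-1 - (-3)·-2.0000) / (7) = -1.0000
  x_2 = (-12 - (3)·-1.0000) / (5) = -1.8000
Iteration 2:
  x_1 = (-1 - (-3)·-1.8000) / (7) = -0.9143
  x_2 = (-12 - (3)·-0.9143) / (5) = -1.8514
Change: (0.0857, -0.0514) → max |·| = 0.0857

0.0857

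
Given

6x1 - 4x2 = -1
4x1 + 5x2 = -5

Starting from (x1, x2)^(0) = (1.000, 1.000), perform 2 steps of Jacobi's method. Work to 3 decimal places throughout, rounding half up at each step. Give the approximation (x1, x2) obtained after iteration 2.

(-1.367, -1.400)

Iteration 1:
  x1 = (-1 - (-4)·1.000) / (6) = 0.500
  x2 = (-5 - (4)·1.000) / (5) = -1.800
Iteration 2:
  x1 = (-1 - (-4)·-1.800) / (6) = -1.367
  x2 = (-5 - (4)·0.500) / (5) = -1.400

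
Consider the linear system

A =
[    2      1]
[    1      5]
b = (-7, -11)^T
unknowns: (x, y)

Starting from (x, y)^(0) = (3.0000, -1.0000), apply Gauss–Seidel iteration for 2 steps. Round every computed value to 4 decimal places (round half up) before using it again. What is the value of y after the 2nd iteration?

-1.6600

Iteration 1:
  x = (-7 - (1)·-1.0000) / (2) = -3.0000
  y = (-11 - (1)·-3.0000) / (5) = -1.6000
Iteration 2:
  x = (-7 - (1)·-1.6000) / (2) = -2.7000
  y = (-11 - (1)·-2.7000) / (5) = -1.6600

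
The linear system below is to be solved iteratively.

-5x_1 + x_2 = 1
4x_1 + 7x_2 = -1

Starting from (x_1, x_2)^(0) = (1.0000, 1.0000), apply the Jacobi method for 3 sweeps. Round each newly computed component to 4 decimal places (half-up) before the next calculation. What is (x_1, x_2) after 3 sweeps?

Iteration 1:
  x_1 = (1 - (1)·1.0000) / (-5) = 0.0000
  x_2 = (-1 - (4)·1.0000) / (7) = -0.7143
Iteration 2:
  x_1 = (1 - (1)·-0.7143) / (-5) = -0.3429
  x_2 = (-1 - (4)·0.0000) / (7) = -0.1429
Iteration 3:
  x_1 = (1 - (1)·-0.1429) / (-5) = -0.2286
  x_2 = (-1 - (4)·-0.3429) / (7) = 0.0531

(-0.2286, 0.0531)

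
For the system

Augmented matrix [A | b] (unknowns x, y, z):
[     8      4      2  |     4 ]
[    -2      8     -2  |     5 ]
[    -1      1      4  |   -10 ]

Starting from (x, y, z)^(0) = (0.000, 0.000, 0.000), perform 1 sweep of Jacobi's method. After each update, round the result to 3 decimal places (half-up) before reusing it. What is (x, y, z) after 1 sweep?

(0.500, 0.625, -2.500)

Iteration 1:
  x = (4 - (4)·0.000 - (2)·0.000) / (8) = 0.500
  y = (5 - (-2)·0.000 - (-2)·0.000) / (8) = 0.625
  z = (-10 - (-1)·0.000 - (1)·0.000) / (4) = -2.500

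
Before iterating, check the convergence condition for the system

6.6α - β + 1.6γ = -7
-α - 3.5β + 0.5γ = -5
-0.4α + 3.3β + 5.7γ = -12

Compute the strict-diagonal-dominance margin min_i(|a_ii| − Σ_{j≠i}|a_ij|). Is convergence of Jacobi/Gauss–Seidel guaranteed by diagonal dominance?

2

row 1: |6.6| − (1+1.6) = 4
row 2: |-3.5| − (1+0.5) = 2
row 3: |5.7| − (0.4+3.3) = 2
minimum over rows = 2 → strictly diagonally dominant (convergence guaranteed)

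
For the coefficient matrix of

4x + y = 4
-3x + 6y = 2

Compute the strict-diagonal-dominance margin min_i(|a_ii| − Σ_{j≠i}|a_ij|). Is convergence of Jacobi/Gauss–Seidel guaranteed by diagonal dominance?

row 1: |4| − (1) = 3
row 2: |6| − (3) = 3
minimum over rows = 3 → strictly diagonally dominant (convergence guaranteed)

3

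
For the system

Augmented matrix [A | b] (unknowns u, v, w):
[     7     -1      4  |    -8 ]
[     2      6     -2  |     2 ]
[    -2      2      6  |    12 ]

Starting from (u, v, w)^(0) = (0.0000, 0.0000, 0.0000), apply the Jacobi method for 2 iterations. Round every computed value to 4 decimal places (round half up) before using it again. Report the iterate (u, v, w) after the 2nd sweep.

Iteration 1:
  u = (-8 - (-1)·0.0000 - (4)·0.0000) / (7) = -1.1429
  v = (2 - (2)·0.0000 - (-2)·0.0000) / (6) = 0.3333
  w = (12 - (-2)·0.0000 - (2)·0.0000) / (6) = 2.0000
Iteration 2:
  u = (-8 - (-1)·0.3333 - (4)·2.0000) / (7) = -2.2381
  v = (2 - (2)·-1.1429 - (-2)·2.0000) / (6) = 1.3810
  w = (12 - (-2)·-1.1429 - (2)·0.3333) / (6) = 1.5079

(-2.2381, 1.3810, 1.5079)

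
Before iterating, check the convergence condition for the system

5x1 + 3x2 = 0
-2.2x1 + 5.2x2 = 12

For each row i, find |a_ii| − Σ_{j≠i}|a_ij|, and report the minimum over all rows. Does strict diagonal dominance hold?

2

row 1: |5| − (3) = 2
row 2: |5.2| − (2.2) = 3
minimum over rows = 2 → strictly diagonally dominant (convergence guaranteed)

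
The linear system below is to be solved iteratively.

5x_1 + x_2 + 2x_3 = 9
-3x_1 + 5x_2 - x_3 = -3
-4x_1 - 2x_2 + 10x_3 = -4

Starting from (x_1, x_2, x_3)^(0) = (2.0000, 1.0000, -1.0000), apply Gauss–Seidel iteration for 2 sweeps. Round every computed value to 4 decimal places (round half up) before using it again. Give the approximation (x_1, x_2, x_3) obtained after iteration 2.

(1.5280, 0.4128, 0.2938)

Iteration 1:
  x_1 = (9 - (1)·1.0000 - (2)·-1.0000) / (5) = 2.0000
  x_2 = (-3 - (-3)·2.0000 - (-1)·-1.0000) / (5) = 0.4000
  x_3 = (-4 - (-4)·2.0000 - (-2)·0.4000) / (10) = 0.4800
Iteration 2:
  x_1 = (9 - (1)·0.4000 - (2)·0.4800) / (5) = 1.5280
  x_2 = (-3 - (-3)·1.5280 - (-1)·0.4800) / (5) = 0.4128
  x_3 = (-4 - (-4)·1.5280 - (-2)·0.4128) / (10) = 0.2938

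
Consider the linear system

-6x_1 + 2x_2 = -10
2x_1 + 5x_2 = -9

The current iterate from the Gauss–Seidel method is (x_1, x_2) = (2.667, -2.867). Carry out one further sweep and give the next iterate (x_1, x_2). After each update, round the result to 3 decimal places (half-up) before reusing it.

(0.711, -2.084)

One sweep:
  x_1 = (-10 - (2)·-2.867) / (-6) = 0.711
  x_2 = (-9 - (2)·0.711) / (5) = -2.084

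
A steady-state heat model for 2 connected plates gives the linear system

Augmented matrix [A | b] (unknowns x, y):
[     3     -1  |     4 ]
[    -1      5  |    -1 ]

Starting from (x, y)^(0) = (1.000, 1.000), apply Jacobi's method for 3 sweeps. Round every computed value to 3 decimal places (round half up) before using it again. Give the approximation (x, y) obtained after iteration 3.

(1.378, 0.067)

Iteration 1:
  x = (4 - (-1)·1.000) / (3) = 1.667
  y = (-1 - (-1)·1.000) / (5) = 0.000
Iteration 2:
  x = (4 - (-1)·0.000) / (3) = 1.333
  y = (-1 - (-1)·1.667) / (5) = 0.133
Iteration 3:
  x = (4 - (-1)·0.133) / (3) = 1.378
  y = (-1 - (-1)·1.333) / (5) = 0.067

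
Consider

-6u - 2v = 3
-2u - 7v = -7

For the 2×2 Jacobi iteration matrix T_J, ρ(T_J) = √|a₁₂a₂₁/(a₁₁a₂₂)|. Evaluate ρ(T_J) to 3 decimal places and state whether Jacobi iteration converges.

a₁₂a₂₁/(a₁₁a₂₂) = (-2)·(-2) / ((-6)·(-7)) = 0.095238
ρ = √|0.095238| = √0.095238 = 0.309
ρ < 1, so Jacobi converges

0.309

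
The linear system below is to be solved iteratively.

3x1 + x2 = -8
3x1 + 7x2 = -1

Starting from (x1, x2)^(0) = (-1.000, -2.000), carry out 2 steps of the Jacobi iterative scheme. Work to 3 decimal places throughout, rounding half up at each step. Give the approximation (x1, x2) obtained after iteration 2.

Iteration 1:
  x1 = (-8 - (1)·-2.000) / (3) = -2.000
  x2 = (-1 - (3)·-1.000) / (7) = 0.286
Iteration 2:
  x1 = (-8 - (1)·0.286) / (3) = -2.762
  x2 = (-1 - (3)·-2.000) / (7) = 0.714

(-2.762, 0.714)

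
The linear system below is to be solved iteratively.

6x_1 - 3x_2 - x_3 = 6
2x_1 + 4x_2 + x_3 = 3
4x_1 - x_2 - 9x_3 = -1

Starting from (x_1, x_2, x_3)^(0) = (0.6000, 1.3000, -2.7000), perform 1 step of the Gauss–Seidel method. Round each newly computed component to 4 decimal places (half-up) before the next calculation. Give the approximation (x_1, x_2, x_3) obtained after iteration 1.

Iteration 1:
  x_1 = (6 - (-3)·1.3000 - (-1)·-2.7000) / (6) = 1.2000
  x_2 = (3 - (2)·1.2000 - (1)·-2.7000) / (4) = 0.8250
  x_3 = (-1 - (4)·1.2000 - (-1)·0.8250) / (-9) = 0.5528

(1.2000, 0.8250, 0.5528)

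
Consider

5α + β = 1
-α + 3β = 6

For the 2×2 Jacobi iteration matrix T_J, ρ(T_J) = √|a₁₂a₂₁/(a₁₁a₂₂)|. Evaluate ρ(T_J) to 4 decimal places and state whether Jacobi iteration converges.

a₁₂a₂₁/(a₁₁a₂₂) = (1)·(-1) / ((5)·(3)) = -0.066667
ρ = √|-0.066667| = √0.066667 = 0.2582
ρ < 1, so Jacobi converges

0.2582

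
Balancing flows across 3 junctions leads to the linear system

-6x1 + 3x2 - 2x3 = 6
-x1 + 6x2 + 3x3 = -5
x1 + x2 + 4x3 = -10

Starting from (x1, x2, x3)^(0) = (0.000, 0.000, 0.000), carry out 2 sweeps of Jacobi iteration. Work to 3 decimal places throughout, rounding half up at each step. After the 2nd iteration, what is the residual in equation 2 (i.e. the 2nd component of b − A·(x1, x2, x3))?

Iteration 1:
  x1 = (6 - (3)·0.000 - (-2)·0.000) / (-6) = -1.000
  x2 = (-5 - (-1)·0.000 - (3)·0.000) / (6) = -0.833
  x3 = (-10 - (1)·0.000 - (1)·0.000) / (4) = -2.500
Iteration 2:
  x1 = (6 - (3)·-0.833 - (-2)·-2.500) / (-6) = -0.583
  x2 = (-5 - (-1)·-1.000 - (3)·-2.500) / (6) = 0.250
  x3 = (-10 - (1)·-1.000 - (1)·-0.833) / (4) = -2.042
Residual b − A·x = (-2.332, -0.957, -1.499)

-0.957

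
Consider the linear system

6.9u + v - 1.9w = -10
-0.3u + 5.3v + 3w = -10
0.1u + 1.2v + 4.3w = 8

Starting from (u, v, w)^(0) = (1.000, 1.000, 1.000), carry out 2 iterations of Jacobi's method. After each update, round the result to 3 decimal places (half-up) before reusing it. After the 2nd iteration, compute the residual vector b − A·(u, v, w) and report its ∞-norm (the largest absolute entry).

Iteration 1:
  u = (-10 - (1)·1.000 - (-1.9)·1.000) / (6.9) = -1.319
  v = (-10 - (-0.3)·1.000 - (3)·1.000) / (5.3) = -2.396
  w = (8 - (0.1)·1.000 - (1.2)·1.000) / (4.3) = 1.558
Iteration 2:
  u = (-10 - (1)·-2.396 - (-1.9)·1.558) / (6.9) = -0.673
  v = (-10 - (-0.3)·-1.319 - (3)·1.558) / (5.3) = -2.843
  w = (8 - (0.1)·-1.319 - (1.2)·-2.396) / (4.3) = 2.560
Residual b − A·x = (2.351, -2.814, 0.471); ∞-norm = 2.814

2.814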